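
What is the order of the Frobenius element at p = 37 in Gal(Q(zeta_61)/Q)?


The Frobenius at p in Gal(Q(zeta_n)/Q) = (Z/nZ)* is the class of p, so its order is ord_61(37), the smallest k >= 1 with 37^k = 1 mod 61.
n = 61 = 61, phi(61) = 60; the order divides phi(n).
Divisors of 60: 1, 2, 3, 4, 5, 6, 10, 12, 15, 20, 30, 60
Repeated squaring mod 61: 37^1 = 37, 37^2 = 27, 37^4 = 58, 37^8 = 9, 37^16 = 20, 37^32 = 34
Test divisors in increasing order:
  k=1: 37^1 = 37 mod 61
  k=2: 37^2 = 27 mod 61
  k=3: 37^3 = 27 * 37 = 23 mod 61
  k=4: 37^4 = 58 mod 61
  k=5: 37^5 = 58 * 37 = 11 mod 61
  k=6: 37^6 = 58 * 27 = 41 mod 61
  k=10: 37^10 = 9 * 27 = 60 mod 61
  k=12: 37^12 = 9 * 58 = 34 mod 61
  k=15: 37^15 = 9 * 58 * 27 * 37 = 50 mod 61
  k=20: 37^20 = 20 * 58 = 1 mod 61  <- first divisor giving 1
Order = 20

20


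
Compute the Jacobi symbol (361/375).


Compute (361/375) via quadratic reciprocity:
  reciprocity: (361/375) -> +(375/361)
  reduce: (14/361)
  pull out 2: (2/361) = +1  (since 361 mod 8 = 1)
  reciprocity: (7/361) -> +(361/7)
  reduce: (4/7)
  pull out 2: (2/7) = +1  (since 7 mod 8 = 7)
  pull out 2: (2/7) = +1  (since 7 mod 8 = 7)
  (1/7) = 1
Product of signs = 1

1


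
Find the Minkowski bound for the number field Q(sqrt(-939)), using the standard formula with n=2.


d = -939, d mod 4 = 1, so disc(K) = d = -939; |disc(K)| = 939
Imaginary quadratic field, so n = 2, s = r2 = 1, r1 = 0
M = (n!/n^n) * (4/pi)^s * sqrt(|disc(K)|) = (2!/2^2) * (4/pi)^1 * sqrt(939)
= 0.5 * 1.273240 * 30.643107
= 19.5080

19.5080


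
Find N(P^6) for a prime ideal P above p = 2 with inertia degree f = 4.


N(P^a) = p^(a*f)
= 2^(6*4)
= 2^24
= 16777216

16777216


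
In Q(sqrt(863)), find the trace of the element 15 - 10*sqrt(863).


Tr(a + b*sqrt(d)) = (a + b*sqrt(d)) + (a - b*sqrt(d)) = 2a
= 2 * (15)
= 30

30


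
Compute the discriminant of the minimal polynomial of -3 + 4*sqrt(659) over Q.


The element -3 + 4*sqrt(659) has minimal polynomial:
x^2 + 6*x - 10535
Discriminant = (6)^2 - 4*(-10535)
= 36 + 42140
= 42176

42176


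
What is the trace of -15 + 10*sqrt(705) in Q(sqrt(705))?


Tr(a + b*sqrt(d)) = (a + b*sqrt(d)) + (a - b*sqrt(d)) = 2a
= 2 * (-15)
= -30

-30


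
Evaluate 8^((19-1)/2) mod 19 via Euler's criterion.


p = 19 is prime and the exponent is (p-1)/2 = 9, so by Euler's criterion 8^9 = (8/19) = +1 or -1 mod 19.
Compute by square-and-multiply:
  9 = 8 + 1 (binary 1001)
  Repeated squaring mod 19: 8^1 = 8, 8^2 = 7, 8^4 = 11, 8^8 = 7
  8^9 = 8^8 * 8^1 = 7 * 8 mod 19
    7 * 8 = 56 = 18 mod 19
  8^9 = 18 mod 19
Result 18 = p - 1 = -1 mod 19: 8 is a quadratic non-residue mod 19. As a residue in [0, p-1] the value is 18.
8^9 mod 19 = 18

18


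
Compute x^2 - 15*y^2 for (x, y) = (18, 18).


x^2 - d*y^2
= 18^2 - 15*18^2
= 324 - 4860
= -4536

-4536


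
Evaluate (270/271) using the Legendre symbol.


p = 271 is prime, so compute (270/271) with the reciprocity algorithm (Jacobi-symbol steps: pull out 2s via (2/n), flip via reciprocity, reduce):
  pull out 2: (2/271) = +1  (since 271 mod 8 = 7)
  reciprocity: (135/271) -> -(271/135)
  reduce: (1/135)
  (1/135) = 1
Product of signs = -1
(270/271) = -1

-1


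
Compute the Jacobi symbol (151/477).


Compute (151/477) via quadratic reciprocity:
  reciprocity: (151/477) -> +(477/151)
  reduce: (24/151)
  pull out 2: (2/151) = +1  (since 151 mod 8 = 7)
  pull out 2: (2/151) = +1  (since 151 mod 8 = 7)
  pull out 2: (2/151) = +1  (since 151 mod 8 = 7)
  reciprocity: (3/151) -> -(151/3)
  reduce: (1/3)
  (1/3) = 1
Product of signs = -1

-1


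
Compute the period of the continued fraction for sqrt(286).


Run the CF algorithm for sqrt(286).
a_0 = floor(sqrt(286)) = 16; set m_0=0, q_0=1.
Recurrence: m' = q*a - m,  q' = (d - m'^2)/q,  a' = floor((a_0 + m')/q').
  step 1: m=16, q=30, a=1
  step 2: m=14, q=3, a=10
  step 3: m=16, q=10, a=3
  step 4: m=14, q=9, a=3
  step 5: m=13, q=13, a=2
  step 6: m=13, q=9, a=3
  step 7: m=14, q=10, a=3
  step 8: m=16, q=3, a=10
  step 9: m=14, q=30, a=1
  step 10: m=16, q=1, a=32
a_10 = 2*a_0 = 32, so the period closes here.
sqrt(286) = [16; 1, 10, 3, 3, 2, 3, 3, 10, 1, 32]
Period length = 10

10


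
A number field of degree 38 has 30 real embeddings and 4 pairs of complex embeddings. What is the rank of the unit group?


By Dirichlet's unit theorem:
rank = r1 + r2 - 1
= 30 + 4 - 1
= 33

33


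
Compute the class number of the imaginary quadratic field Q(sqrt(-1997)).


K = Q(sqrt(-1997)). d mod 4 = 3, so D = disc(K) = 4d = -7988
h(K) equals the number of primitive reduced positive-definite forms (a, b, c) = a*x^2 + b*x*y + c*y^2 with b^2 - 4ac = D,
where reduced means |b| <= a <= c, with b >= 0 whenever |b| = a or a = c, and primitive means gcd(a, b, c) = 1.
Reduced forces 3a^2 <= |D| = 7988, so 1 <= a <= 51; b must have the parity of D, and c = (b^2 - D)/(4a) must be an integer >= a.
Enumerate a = 1..51, b in [-a, a]:
  a=1: (1, 0, 1997)  [1]
  a=2: (2, 2, 999)  [1]
  a=3: (3, -2, 666), (3, 2, 666)  [2]
  a=4..5: none
  a=6: (6, -2, 333), (6, 2, 333)  [2]
  a=7..8: none
  a=9: (9, -2, 222), (9, 2, 222)  [2]
  a=10: none
  a=11: (11, -8, 183), (11, 8, 183)  [2]
  a=12..16: none
  a=17: (17, -6, 118), (17, 6, 118)  [2]
  a=18: (18, -2, 111), (18, 2, 111)  [2]
  a=19: (19, -12, 107), (19, 12, 107)  [2]
  a=20..21: none
  a=22: (22, -14, 93), (22, 14, 93)  [2]
  a=23: (23, -4, 87), (23, 4, 87)  [2]
  a=24..26: none
  a=27: (27, -2, 74), (27, 2, 74)  [2]
  a=28: none
  a=29: (29, -4, 69), (29, 4, 69)  [2]
  a=30: none
  a=31: (31, -14, 66), (31, 14, 66)  [2]
  a=32: none
  a=33: (33, -14, 62), (33, -8, 61), (33, 8, 61), (33, 14, 62)  [4]
  a=34: (34, -6, 59), (34, 6, 59)  [2]
  a=35..36: none
  a=37: (37, -2, 54), (37, 2, 54)  [2]
  a=38: (38, -26, 57), (38, 26, 57)  [2]
  a=39..42: none
  a=43: (43, -28, 51), (43, 28, 51)  [2]
  a=44..45: none
  a=46: (46, -42, 53), (46, 42, 53)  [2]
  a=47: (47, -40, 51), (47, 40, 51)  [2]
  a=48..51: none
Total reduced forms: 1 + 1 + 2 + 2 + 2 + 2 + 2 + 2 + 2 + 2 + 2 + 2 + 2 + 2 + 4 + 2 + 2 + 2 + 2 + 2 + 2 = 42
h = 42

42


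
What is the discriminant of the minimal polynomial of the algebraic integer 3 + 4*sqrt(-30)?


The element 3 + 4*sqrt(-30) has minimal polynomial:
x^2 - 6*x + 489
Discriminant = (-6)^2 - 4*(489)
= 36 - 1956
= -1920

-1920


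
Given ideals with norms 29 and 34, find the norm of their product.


N(IJ) = N(I) * N(J)
= 29 * 34
= 986

986


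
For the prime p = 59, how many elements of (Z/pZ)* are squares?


For prime p, the number of non-zero quadratic residues is (p-1)/2.
= (59-1)/2
= 29

29


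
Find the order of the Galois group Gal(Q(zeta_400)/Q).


|Gal(Q(zeta_400)/Q)| = phi(400)
= 160

160


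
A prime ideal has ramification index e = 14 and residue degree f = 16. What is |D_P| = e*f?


|D_P| = e * f
= 14 * 16
= 224

224


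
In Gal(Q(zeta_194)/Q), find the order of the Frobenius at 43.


The Frobenius at p in Gal(Q(zeta_n)/Q) = (Z/nZ)* is the class of p, so its order is ord_194(43), the smallest k >= 1 with 43^k = 1 mod 194.
n = 194 = 2 * 97, phi(194) = 96; the order divides phi(n).
Divisors of 96: 1, 2, 3, 4, 6, 8, 12, 16, 24, 32, 48, 96
Repeated squaring mod 194: 43^1 = 43, 43^2 = 103, 43^4 = 133, 43^8 = 35, 43^16 = 61, 43^32 = 35, 43^64 = 61
Test divisors in increasing order:
  k=1: 43^1 = 43 mod 194
  k=2: 43^2 = 103 mod 194
  k=3: 43^3 = 103 * 43 = 161 mod 194
  k=4: 43^4 = 133 mod 194
  k=6: 43^6 = 133 * 103 = 119 mod 194
  k=8: 43^8 = 35 mod 194
  k=12: 43^12 = 35 * 133 = 193 mod 194
  k=16: 43^16 = 61 mod 194
  k=24: 43^24 = 61 * 35 = 1 mod 194  <- first divisor giving 1
Order = 24

24


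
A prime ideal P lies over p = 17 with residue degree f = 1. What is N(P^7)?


N(P^a) = p^(a*f)
= 17^(7*1)
= 17^7
= 410338673

410338673


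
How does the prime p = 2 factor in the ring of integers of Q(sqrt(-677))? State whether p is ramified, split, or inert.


K = Q(sqrt(-677)). Since d mod 4 = 3, disc(K) = -2708.
Check p | disc: -2708 mod 2 = 0.
p divides disc, so p ramifies: (p) = P^2 with e=2, f=1, g=1.
Therefore p is ramified.

ramified


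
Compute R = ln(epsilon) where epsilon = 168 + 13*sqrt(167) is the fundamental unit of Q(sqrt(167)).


epsilon = 168 + 13*sqrt(167)
= 335.9970
R = ln(335.9970)
= 5.8171

5.8171


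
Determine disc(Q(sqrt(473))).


For K = Q(sqrt(d)) with d squarefree: disc(K) = d if d = 1 mod 4, and disc(K) = 4d if d = 2 or 3 mod 4.
Here d = 473, and d mod 4 = 1.
d = 1 mod 4 (O_K = Z[(1+sqrt(d))/2]), so disc(K) = d = 473

473


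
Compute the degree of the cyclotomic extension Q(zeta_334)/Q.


The degree equals Euler's totient phi(334).
334 = 2 * 167
phi(334) = 166

166


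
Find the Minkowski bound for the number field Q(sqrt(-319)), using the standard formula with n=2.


d = -319, d mod 4 = 1, so disc(K) = d = -319; |disc(K)| = 319
Imaginary quadratic field, so n = 2, s = r2 = 1, r1 = 0
M = (n!/n^n) * (4/pi)^s * sqrt(|disc(K)|) = (2!/2^2) * (4/pi)^1 * sqrt(319)
= 0.5 * 1.273240 * 17.860571
= 11.3704

11.3704


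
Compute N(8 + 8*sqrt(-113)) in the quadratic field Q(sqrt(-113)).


N(a + b*sqrt(d)) = a^2 - d*b^2
= (8)^2 - (-113)*(8)^2
= 64 + 7232
= 7296

7296


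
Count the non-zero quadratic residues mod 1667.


For prime p, the number of non-zero quadratic residues is (p-1)/2.
= (1667-1)/2
= 833

833


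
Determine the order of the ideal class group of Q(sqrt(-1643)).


K = Q(sqrt(-1643)). d mod 4 = 1, so D = disc(K) = d = -1643
h(K) equals the number of primitive reduced positive-definite forms (a, b, c) = a*x^2 + b*x*y + c*y^2 with b^2 - 4ac = D,
where reduced means |b| <= a <= c, with b >= 0 whenever |b| = a or a = c, and primitive means gcd(a, b, c) = 1.
Reduced forces 3a^2 <= |D| = 1643, so 1 <= a <= 23; b must have the parity of D, and c = (b^2 - D)/(4a) must be an integer >= a.
Enumerate a = 1..23, b in [-a, a]:
  a=1: (1, 1, 411)  [1]
  a=2: none
  a=3: (3, -1, 137), (3, 1, 137)  [2]
  a=4..6: none
  a=7: (7, -3, 59), (7, 3, 59)  [2]
  a=8: none
  a=9: (9, -7, 47), (9, 7, 47)  [2]
  a=10..20: none
  a=21: (21, -17, 23), (21, 11, 21), (21, 17, 23)  [3]
  a=22..23: none
Total reduced forms: 1 + 2 + 2 + 2 + 3 = 10
h = 10

10


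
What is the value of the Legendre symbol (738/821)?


p = 821 is prime, so compute (738/821) with the reciprocity algorithm (Jacobi-symbol steps: pull out 2s via (2/n), flip via reciprocity, reduce):
  pull out 2: (2/821) = -1  (since 821 mod 8 = 5)
  reciprocity: (369/821) -> +(821/369)
  reduce: (83/369)
  reciprocity: (83/369) -> +(369/83)
  reduce: (37/83)
  reciprocity: (37/83) -> +(83/37)
  reduce: (9/37)
  reciprocity: (9/37) -> +(37/9)
  reduce: (1/9)
  (1/9) = 1
Product of signs = -1
(738/821) = -1

-1


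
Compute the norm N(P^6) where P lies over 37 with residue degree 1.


N(P^a) = p^(a*f)
= 37^(6*1)
= 37^6
= 2565726409

2565726409


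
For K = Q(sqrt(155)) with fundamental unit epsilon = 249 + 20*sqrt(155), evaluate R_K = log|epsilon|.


epsilon = 249 + 20*sqrt(155)
= 497.9980
R = ln(497.9980)
= 6.2106

6.2106


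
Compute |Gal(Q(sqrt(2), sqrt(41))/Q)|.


The 2 square roots of distinct primes are multiplicatively independent over Q,
so [K:Q] = 2^2 and Gal(K/Q) is isomorphic to (Z/2Z)^2.
|Gal| = 2^2 = 4

4


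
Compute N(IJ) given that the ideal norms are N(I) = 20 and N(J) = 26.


N(IJ) = N(I) * N(J)
= 20 * 26
= 520

520


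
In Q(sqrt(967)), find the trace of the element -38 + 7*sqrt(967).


Tr(a + b*sqrt(d)) = (a + b*sqrt(d)) + (a - b*sqrt(d)) = 2a
= 2 * (-38)
= -76

-76


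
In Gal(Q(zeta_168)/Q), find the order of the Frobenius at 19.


The Frobenius at p in Gal(Q(zeta_n)/Q) = (Z/nZ)* is the class of p, so its order is ord_168(19), the smallest k >= 1 with 19^k = 1 mod 168.
n = 168 = 2^3 * 3 * 7, phi(168) = 48; the order divides phi(n).
Divisors of 48: 1, 2, 3, 4, 6, 8, 12, 16, 24, 48
Repeated squaring mod 168: 19^1 = 19, 19^2 = 25, 19^4 = 121, 19^8 = 25, 19^16 = 121, 19^32 = 25
Test divisors in increasing order:
  k=1: 19^1 = 19 mod 168
  k=2: 19^2 = 25 mod 168
  k=3: 19^3 = 25 * 19 = 139 mod 168
  k=4: 19^4 = 121 mod 168
  k=6: 19^6 = 121 * 25 = 1 mod 168  <- first divisor giving 1
Order = 6

6


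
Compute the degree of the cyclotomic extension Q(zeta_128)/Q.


The degree equals Euler's totient phi(128).
128 = 2^7
phi(128) = 64

64


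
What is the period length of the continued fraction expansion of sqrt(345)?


Run the CF algorithm for sqrt(345).
a_0 = floor(sqrt(345)) = 18; set m_0=0, q_0=1.
Recurrence: m' = q*a - m,  q' = (d - m'^2)/q,  a' = floor((a_0 + m')/q').
  step 1: m=18, q=21, a=1
  step 2: m=3, q=16, a=1
  step 3: m=13, q=11, a=2
  step 4: m=9, q=24, a=1
  step 5: m=15, q=5, a=6
  step 6: m=15, q=24, a=1
  step 7: m=9, q=11, a=2
  step 8: m=13, q=16, a=1
  step 9: m=3, q=21, a=1
  step 10: m=18, q=1, a=36
a_10 = 2*a_0 = 36, so the period closes here.
sqrt(345) = [18; 1, 1, 2, 1, 6, 1, 2, 1, 1, 36]
Period length = 10

10


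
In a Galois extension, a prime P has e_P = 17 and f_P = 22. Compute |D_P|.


|D_P| = e * f
= 17 * 22
= 374

374


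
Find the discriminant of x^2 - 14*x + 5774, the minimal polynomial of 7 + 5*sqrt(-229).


The element 7 + 5*sqrt(-229) has minimal polynomial:
x^2 - 14*x + 5774
Discriminant = (-14)^2 - 4*(5774)
= 196 - 23096
= -22900

-22900


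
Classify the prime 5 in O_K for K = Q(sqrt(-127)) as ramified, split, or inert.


K = Q(sqrt(-127)). Since d mod 4 = 1, disc(K) = -127.
Check p | disc: -127 mod 5 = 3.
p does not divide disc. Compute Legendre symbol (d/p):
3^((5-1)/2) mod 5 = -1
(d/p) = -1, so p is inert: (p) stays prime with e=1, f=2, g=1.
Therefore p is inert.

inert


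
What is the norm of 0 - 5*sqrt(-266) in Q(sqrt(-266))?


N(a + b*sqrt(d)) = a^2 - d*b^2
= (0)^2 - (-266)*(-5)^2
= 0 + 6650
= 6650

6650


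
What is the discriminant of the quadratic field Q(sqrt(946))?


For K = Q(sqrt(d)) with d squarefree: disc(K) = d if d = 1 mod 4, and disc(K) = 4d if d = 2 or 3 mod 4.
Here d = 946, and d mod 4 = 2.
d = 2 mod 4, not 1 (O_K = Z[sqrt(d)]), so disc(K) = 4d = 4 * (946) = 3784

3784


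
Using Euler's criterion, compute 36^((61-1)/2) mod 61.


p = 61 is prime and the exponent is (p-1)/2 = 30, so by Euler's criterion 36^30 = (36/61) = +1 or -1 mod 61.
Compute by square-and-multiply:
  30 = 16 + 8 + 4 + 2 (binary 11110)
  Repeated squaring mod 61: 36^1 = 36, 36^2 = 15, 36^4 = 42, 36^8 = 56, 36^16 = 25
  36^30 = 36^16 * 36^8 * 36^4 * 36^2 = 25 * 56 * 42 * 15 mod 61
    25 * 56 = 1400 = 58 mod 61
    58 * 42 = 2436 = 57 mod 61
    57 * 15 = 855 = 1 mod 61
  36^30 = 1 mod 61
Result 1: 36 is a quadratic residue mod 61.
36^30 mod 61 = 1

1


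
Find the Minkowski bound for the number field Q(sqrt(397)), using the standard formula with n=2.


d = 397, d mod 4 = 1, so disc(K) = d = 397; |disc(K)| = 397
Real quadratic field, so n = 2, s = r2 = 0, r1 = 2
M = (n!/n^n) * (4/pi)^s * sqrt(|disc(K)|) = (2!/2^2) * (4/pi)^0 * sqrt(397)
= 0.5 * 1.000000 * 19.924859
= 9.9624

9.9624


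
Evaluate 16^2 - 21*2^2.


x^2 - d*y^2
= 16^2 - 21*2^2
= 256 - 84
= 172

172


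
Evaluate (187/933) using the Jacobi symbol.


Compute (187/933) via quadratic reciprocity:
  reciprocity: (187/933) -> +(933/187)
  reduce: (185/187)
  reciprocity: (185/187) -> +(187/185)
  reduce: (2/185)
  pull out 2: (2/185) = +1  (since 185 mod 8 = 1)
  (1/185) = 1
Product of signs = 1

1


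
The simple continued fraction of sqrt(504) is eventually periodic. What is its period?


Run the CF algorithm for sqrt(504).
a_0 = floor(sqrt(504)) = 22; set m_0=0, q_0=1.
Recurrence: m' = q*a - m,  q' = (d - m'^2)/q,  a' = floor((a_0 + m')/q').
  step 1: m=22, q=20, a=2
  step 2: m=18, q=9, a=4
  step 3: m=18, q=20, a=2
  step 4: m=22, q=1, a=44
a_4 = 2*a_0 = 44, so the period closes here.
sqrt(504) = [22; 2, 4, 2, 44]
Period length = 4

4


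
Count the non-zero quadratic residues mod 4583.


For prime p, the number of non-zero quadratic residues is (p-1)/2.
= (4583-1)/2
= 2291

2291


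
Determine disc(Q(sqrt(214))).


For K = Q(sqrt(d)) with d squarefree: disc(K) = d if d = 1 mod 4, and disc(K) = 4d if d = 2 or 3 mod 4.
Here d = 214, and d mod 4 = 2.
d = 2 mod 4, not 1 (O_K = Z[sqrt(d)]), so disc(K) = 4d = 4 * (214) = 856

856


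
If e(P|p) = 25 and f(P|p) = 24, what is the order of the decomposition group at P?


|D_P| = e * f
= 25 * 24
= 600

600


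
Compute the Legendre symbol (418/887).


p = 887 is prime, so compute (418/887) with the reciprocity algorithm (Jacobi-symbol steps: pull out 2s via (2/n), flip via reciprocity, reduce):
  pull out 2: (2/887) = +1  (since 887 mod 8 = 7)
  reciprocity: (209/887) -> +(887/209)
  reduce: (51/209)
  reciprocity: (51/209) -> +(209/51)
  reduce: (5/51)
  reciprocity: (5/51) -> +(51/5)
  reduce: (1/5)
  (1/5) = 1
Product of signs = 1
(418/887) = 1

1


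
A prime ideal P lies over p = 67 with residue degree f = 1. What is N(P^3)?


N(P^a) = p^(a*f)
= 67^(3*1)
= 67^3
= 300763

300763


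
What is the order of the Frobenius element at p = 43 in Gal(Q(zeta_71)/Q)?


The Frobenius at p in Gal(Q(zeta_n)/Q) = (Z/nZ)* is the class of p, so its order is ord_71(43), the smallest k >= 1 with 43^k = 1 mod 71.
n = 71 = 71, phi(71) = 70; the order divides phi(n).
Divisors of 70: 1, 2, 5, 7, 10, 14, 35, 70
Repeated squaring mod 71: 43^1 = 43, 43^2 = 3, 43^4 = 9, 43^8 = 10, 43^16 = 29, 43^32 = 60, 43^64 = 50
Test divisors in increasing order:
  k=1: 43^1 = 43 mod 71
  k=2: 43^2 = 3 mod 71
  k=5: 43^5 = 9 * 43 = 32 mod 71
  k=7: 43^7 = 9 * 3 * 43 = 25 mod 71
  k=10: 43^10 = 10 * 3 = 30 mod 71
  k=14: 43^14 = 10 * 9 * 3 = 57 mod 71
  k=35: 43^35 = 60 * 3 * 43 = 1 mod 71  <- first divisor giving 1
Order = 35

35


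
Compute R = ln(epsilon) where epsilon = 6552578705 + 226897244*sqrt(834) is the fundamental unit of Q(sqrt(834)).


epsilon = 6552578705 + 226897244*sqrt(834)
= 1.3105e+10
R = ln(1.3105e+10)
= 23.2963

23.2963


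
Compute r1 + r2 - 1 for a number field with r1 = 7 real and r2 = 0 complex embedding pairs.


By Dirichlet's unit theorem:
rank = r1 + r2 - 1
= 7 + 0 - 1
= 6

6


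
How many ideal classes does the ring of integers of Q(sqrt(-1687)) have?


K = Q(sqrt(-1687)). d mod 4 = 1, so D = disc(K) = d = -1687
h(K) equals the number of primitive reduced positive-definite forms (a, b, c) = a*x^2 + b*x*y + c*y^2 with b^2 - 4ac = D,
where reduced means |b| <= a <= c, with b >= 0 whenever |b| = a or a = c, and primitive means gcd(a, b, c) = 1.
Reduced forces 3a^2 <= |D| = 1687, so 1 <= a <= 23; b must have the parity of D, and c = (b^2 - D)/(4a) must be an integer >= a.
Enumerate a = 1..23, b in [-a, a]:
  a=1: (1, 1, 422)  [1]
  a=2: (2, -1, 211), (2, 1, 211)  [2]
  a=3: none
  a=4: (4, -3, 106), (4, 3, 106)  [2]
  a=5..6: none
  a=7: (7, 7, 62)  [1]
  a=8: (8, -3, 53), (8, 3, 53)  [2]
  a=9..12: none
  a=13: (13, -9, 34), (13, 9, 34)  [2]
  a=14: (14, -7, 31), (14, 7, 31)  [2]
  a=15: none
  a=16: (16, -13, 29), (16, 13, 29)  [2]
  a=17: (17, -9, 26), (17, 9, 26)  [2]
  a=18: none
  a=19: (19, -17, 26), (19, 17, 26)  [2]
  a=20..23: none
Total reduced forms: 1 + 2 + 2 + 1 + 2 + 2 + 2 + 2 + 2 + 2 = 18
h = 18

18


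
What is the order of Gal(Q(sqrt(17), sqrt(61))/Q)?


The 2 square roots of distinct primes are multiplicatively independent over Q,
so [K:Q] = 2^2 and Gal(K/Q) is isomorphic to (Z/2Z)^2.
|Gal| = 2^2 = 4

4


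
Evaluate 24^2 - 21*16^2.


x^2 - d*y^2
= 24^2 - 21*16^2
= 576 - 5376
= -4800

-4800


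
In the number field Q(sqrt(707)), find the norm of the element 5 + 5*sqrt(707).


N(a + b*sqrt(d)) = a^2 - d*b^2
= (5)^2 - (707)*(5)^2
= 25 - 17675
= -17650

-17650


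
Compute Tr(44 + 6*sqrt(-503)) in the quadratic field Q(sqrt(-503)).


Tr(a + b*sqrt(d)) = (a + b*sqrt(d)) + (a - b*sqrt(d)) = 2a
= 2 * (44)
= 88

88


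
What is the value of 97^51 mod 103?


p = 103 is prime and the exponent is (p-1)/2 = 51, so by Euler's criterion 97^51 = (97/103) = +1 or -1 mod 103.
Compute by square-and-multiply:
  51 = 32 + 16 + 2 + 1 (binary 110011)
  Repeated squaring mod 103: 97^1 = 97, 97^2 = 36, 97^4 = 60, 97^8 = 98, 97^16 = 25, 97^32 = 7
  97^51 = 97^32 * 97^16 * 97^2 * 97^1 = 7 * 25 * 36 * 97 mod 103
    7 * 25 = 175 = 72 mod 103
    72 * 36 = 2592 = 17 mod 103
    17 * 97 = 1649 = 1 mod 103
  97^51 = 1 mod 103
Result 1: 97 is a quadratic residue mod 103.
97^51 mod 103 = 1

1


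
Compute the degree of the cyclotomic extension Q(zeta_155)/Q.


The degree equals Euler's totient phi(155).
155 = 5 * 31
phi(155) = 120

120


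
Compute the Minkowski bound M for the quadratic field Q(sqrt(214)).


d = 214, d mod 4 = 2, so disc(K) = 4d = 856; |disc(K)| = 856
Real quadratic field, so n = 2, s = r2 = 0, r1 = 2
M = (n!/n^n) * (4/pi)^s * sqrt(|disc(K)|) = (2!/2^2) * (4/pi)^0 * sqrt(856)
= 0.5 * 1.000000 * 29.257478
= 14.6287

14.6287


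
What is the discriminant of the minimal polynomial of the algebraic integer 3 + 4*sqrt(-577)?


The element 3 + 4*sqrt(-577) has minimal polynomial:
x^2 - 6*x + 9241
Discriminant = (-6)^2 - 4*(9241)
= 36 - 36964
= -36928

-36928


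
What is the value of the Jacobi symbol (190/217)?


Compute (190/217) via quadratic reciprocity:
  pull out 2: (2/217) = +1  (since 217 mod 8 = 1)
  reciprocity: (95/217) -> +(217/95)
  reduce: (27/95)
  reciprocity: (27/95) -> -(95/27)
  reduce: (14/27)
  pull out 2: (2/27) = -1  (since 27 mod 8 = 3)
  reciprocity: (7/27) -> -(27/7)
  reduce: (6/7)
  pull out 2: (2/7) = +1  (since 7 mod 8 = 7)
  reciprocity: (3/7) -> -(7/3)
  reduce: (1/3)
  (1/3) = 1
Product of signs = 1

1


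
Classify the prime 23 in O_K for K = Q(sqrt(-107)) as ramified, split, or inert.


K = Q(sqrt(-107)). Since d mod 4 = 1, disc(K) = -107.
Check p | disc: -107 mod 23 = 8.
p does not divide disc. Compute Legendre symbol (d/p):
8^((23-1)/2) mod 23 = 1
(d/p) = 1, so p splits: (p) = P*P' with e=1, f=1, g=2.
Therefore p is split.

split


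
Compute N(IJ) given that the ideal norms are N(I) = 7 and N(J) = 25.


N(IJ) = N(I) * N(J)
= 7 * 25
= 175

175


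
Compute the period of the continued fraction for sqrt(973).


Run the CF algorithm for sqrt(973).
a_0 = floor(sqrt(973)) = 31; set m_0=0, q_0=1.
Recurrence: m' = q*a - m,  q' = (d - m'^2)/q,  a' = floor((a_0 + m')/q').
  step 1: m=31, q=12, a=5
  step 2: m=29, q=11, a=5
  step 3: m=26, q=27, a=2
  step 4: m=28, q=7, a=8
  step 5: m=28, q=27, a=2
  step 6: m=26, q=11, a=5
  step 7: m=29, q=12, a=5
  step 8: m=31, q=1, a=62
a_8 = 2*a_0 = 62, so the period closes here.
sqrt(973) = [31; 5, 5, 2, 8, 2, 5, 5, 62]
Period length = 8

8


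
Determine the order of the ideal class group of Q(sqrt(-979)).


K = Q(sqrt(-979)). d mod 4 = 1, so D = disc(K) = d = -979
h(K) equals the number of primitive reduced positive-definite forms (a, b, c) = a*x^2 + b*x*y + c*y^2 with b^2 - 4ac = D,
where reduced means |b| <= a <= c, with b >= 0 whenever |b| = a or a = c, and primitive means gcd(a, b, c) = 1.
Reduced forces 3a^2 <= |D| = 979, so 1 <= a <= 18; b must have the parity of D, and c = (b^2 - D)/(4a) must be an integer >= a.
Enumerate a = 1..18, b in [-a, a]:
  a=1: (1, 1, 245)  [1]
  a=2..4: none
  a=5: (5, -1, 49), (5, 1, 49)  [2]
  a=6: none
  a=7: (7, -1, 35), (7, 1, 35)  [2]
  a=8..10: none
  a=11: (11, 11, 25)  [1]
  a=12: none
  a=13: (13, -3, 19), (13, 3, 19)  [2]
  a=14..18: none
Total reduced forms: 1 + 2 + 2 + 1 + 2 = 8
h = 8

8


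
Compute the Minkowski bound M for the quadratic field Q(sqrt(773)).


d = 773, d mod 4 = 1, so disc(K) = d = 773; |disc(K)| = 773
Real quadratic field, so n = 2, s = r2 = 0, r1 = 2
M = (n!/n^n) * (4/pi)^s * sqrt(|disc(K)|) = (2!/2^2) * (4/pi)^0 * sqrt(773)
= 0.5 * 1.000000 * 27.802878
= 13.9014

13.9014


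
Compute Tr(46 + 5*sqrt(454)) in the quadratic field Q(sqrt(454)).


Tr(a + b*sqrt(d)) = (a + b*sqrt(d)) + (a - b*sqrt(d)) = 2a
= 2 * (46)
= 92

92


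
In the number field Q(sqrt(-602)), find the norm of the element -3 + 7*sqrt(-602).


N(a + b*sqrt(d)) = a^2 - d*b^2
= (-3)^2 - (-602)*(7)^2
= 9 + 29498
= 29507

29507


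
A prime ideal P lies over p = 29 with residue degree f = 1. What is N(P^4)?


N(P^a) = p^(a*f)
= 29^(4*1)
= 29^4
= 707281

707281


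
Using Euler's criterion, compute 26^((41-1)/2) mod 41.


p = 41 is prime and the exponent is (p-1)/2 = 20, so by Euler's criterion 26^20 = (26/41) = +1 or -1 mod 41.
Compute by square-and-multiply:
  20 = 16 + 4 (binary 10100)
  Repeated squaring mod 41: 26^1 = 26, 26^2 = 20, 26^4 = 31, 26^8 = 18, 26^16 = 37
  26^20 = 26^16 * 26^4 = 37 * 31 mod 41
    37 * 31 = 1147 = 40 mod 41
  26^20 = 40 mod 41
Result 40 = p - 1 = -1 mod 41: 26 is a quadratic non-residue mod 41. As a residue in [0, p-1] the value is 40.
26^20 mod 41 = 40

40


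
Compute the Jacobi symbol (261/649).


Compute (261/649) via quadratic reciprocity:
  reciprocity: (261/649) -> +(649/261)
  reduce: (127/261)
  reciprocity: (127/261) -> +(261/127)
  reduce: (7/127)
  reciprocity: (7/127) -> -(127/7)
  reduce: (1/7)
  (1/7) = 1
Product of signs = -1

-1


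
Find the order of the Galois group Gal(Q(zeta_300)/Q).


|Gal(Q(zeta_300)/Q)| = phi(300)
= 80

80


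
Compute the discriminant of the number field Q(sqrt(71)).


For K = Q(sqrt(d)) with d squarefree: disc(K) = d if d = 1 mod 4, and disc(K) = 4d if d = 2 or 3 mod 4.
Here d = 71, and d mod 4 = 3.
d = 3 mod 4, not 1 (O_K = Z[sqrt(d)]), so disc(K) = 4d = 4 * (71) = 284

284


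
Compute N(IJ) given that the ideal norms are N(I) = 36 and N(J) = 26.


N(IJ) = N(I) * N(J)
= 36 * 26
= 936

936


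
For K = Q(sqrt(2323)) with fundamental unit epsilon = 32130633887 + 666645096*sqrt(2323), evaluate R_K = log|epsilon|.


epsilon = 32130633887 + 666645096*sqrt(2323)
= 6.4261e+10
R = ln(6.4261e+10)
= 24.8862

24.8862


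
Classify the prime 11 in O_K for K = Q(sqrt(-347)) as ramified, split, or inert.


K = Q(sqrt(-347)). Since d mod 4 = 1, disc(K) = -347.
Check p | disc: -347 mod 11 = 5.
p does not divide disc. Compute Legendre symbol (d/p):
5^((11-1)/2) mod 11 = 1
(d/p) = 1, so p splits: (p) = P*P' with e=1, f=1, g=2.
Therefore p is split.

split


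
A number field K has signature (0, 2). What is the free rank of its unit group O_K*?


By Dirichlet's unit theorem:
rank = r1 + r2 - 1
= 0 + 2 - 1
= 1

1


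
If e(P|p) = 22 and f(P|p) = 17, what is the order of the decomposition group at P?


|D_P| = e * f
= 22 * 17
= 374

374


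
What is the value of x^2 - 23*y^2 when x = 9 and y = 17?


x^2 - d*y^2
= 9^2 - 23*17^2
= 81 - 6647
= -6566

-6566


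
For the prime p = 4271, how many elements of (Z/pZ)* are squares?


For prime p, the number of non-zero quadratic residues is (p-1)/2.
= (4271-1)/2
= 2135

2135


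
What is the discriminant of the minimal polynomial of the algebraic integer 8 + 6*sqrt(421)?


The element 8 + 6*sqrt(421) has minimal polynomial:
x^2 - 16*x - 15092
Discriminant = (-16)^2 - 4*(-15092)
= 256 + 60368
= 60624

60624


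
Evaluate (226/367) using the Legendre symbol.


p = 367 is prime, so compute (226/367) with the reciprocity algorithm (Jacobi-symbol steps: pull out 2s via (2/n), flip via reciprocity, reduce):
  pull out 2: (2/367) = +1  (since 367 mod 8 = 7)
  reciprocity: (113/367) -> +(367/113)
  reduce: (28/113)
  pull out 2: (2/113) = +1  (since 113 mod 8 = 1)
  pull out 2: (2/113) = +1  (since 113 mod 8 = 1)
  reciprocity: (7/113) -> +(113/7)
  reduce: (1/7)
  (1/7) = 1
Product of signs = 1
(226/367) = 1

1


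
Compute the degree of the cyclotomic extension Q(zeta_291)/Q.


The degree equals Euler's totient phi(291).
291 = 3 * 97
phi(291) = 192

192


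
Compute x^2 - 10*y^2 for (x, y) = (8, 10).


x^2 - d*y^2
= 8^2 - 10*10^2
= 64 - 1000
= -936

-936


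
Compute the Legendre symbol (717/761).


p = 761 is prime, so compute (717/761) with the reciprocity algorithm (Jacobi-symbol steps: pull out 2s via (2/n), flip via reciprocity, reduce):
  reciprocity: (717/761) -> +(761/717)
  reduce: (44/717)
  pull out 2: (2/717) = -1  (since 717 mod 8 = 5)
  pull out 2: (2/717) = -1  (since 717 mod 8 = 5)
  reciprocity: (11/717) -> +(717/11)
  reduce: (2/11)
  pull out 2: (2/11) = -1  (since 11 mod 8 = 3)
  (1/11) = 1
Product of signs = -1
(717/761) = -1

-1


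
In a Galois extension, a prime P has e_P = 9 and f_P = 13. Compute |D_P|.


|D_P| = e * f
= 9 * 13
= 117

117


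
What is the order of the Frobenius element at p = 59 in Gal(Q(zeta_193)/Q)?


The Frobenius at p in Gal(Q(zeta_n)/Q) = (Z/nZ)* is the class of p, so its order is ord_193(59), the smallest k >= 1 with 59^k = 1 mod 193.
n = 193 = 193, phi(193) = 192; the order divides phi(n).
Divisors of 192: 1, 2, 3, 4, 6, 8, 12, 16, 24, 32, 48, 64, 96, 192
Repeated squaring mod 193: 59^1 = 59, 59^2 = 7, 59^4 = 49, 59^8 = 85, 59^16 = 84, 59^32 = 108, 59^64 = 84, 59^128 = 108
Test divisors in increasing order:
  k=1: 59^1 = 59 mod 193
  k=2: 59^2 = 7 mod 193
  k=3: 59^3 = 7 * 59 = 27 mod 193
  k=4: 59^4 = 49 mod 193
  k=6: 59^6 = 49 * 7 = 150 mod 193
  k=8: 59^8 = 85 mod 193
  k=12: 59^12 = 85 * 49 = 112 mod 193
  k=16: 59^16 = 84 mod 193
  k=24: 59^24 = 84 * 85 = 192 mod 193
  k=32: 59^32 = 108 mod 193
  k=48: 59^48 = 108 * 84 = 1 mod 193  <- first divisor giving 1
Order = 48

48


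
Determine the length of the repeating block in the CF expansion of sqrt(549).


Run the CF algorithm for sqrt(549).
a_0 = floor(sqrt(549)) = 23; set m_0=0, q_0=1.
Recurrence: m' = q*a - m,  q' = (d - m'^2)/q,  a' = floor((a_0 + m')/q').
  step 1: m=23, q=20, a=2
  step 2: m=17, q=13, a=3
  step 3: m=22, q=5, a=9
  step 4: m=23, q=4, a=11
  step 5: m=21, q=27, a=1
  step 6: m=6, q=19, a=1
  step 7: m=13, q=20, a=1
  step 8: m=7, q=25, a=1
  step 9: m=18, q=9, a=4
  step 10: m=18, q=25, a=1
  step 11: m=7, q=20, a=1
  step 12: m=13, q=19, a=1
  step 13: m=6, q=27, a=1
  step 14: m=21, q=4, a=11
  step 15: m=23, q=5, a=9
  step 16: m=22, q=13, a=3
  step 17: m=17, q=20, a=2
  step 18: m=23, q=1, a=46
a_18 = 2*a_0 = 46, so the period closes here.
sqrt(549) = [23; 2, 3, 9, 11, 1, 1, 1, 1, 4, 1, 1, 1, 1, 11, 9, 3, 2, 46]
Period length = 18

18


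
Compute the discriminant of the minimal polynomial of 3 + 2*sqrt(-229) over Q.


The element 3 + 2*sqrt(-229) has minimal polynomial:
x^2 - 6*x + 925
Discriminant = (-6)^2 - 4*(925)
= 36 - 3700
= -3664

-3664


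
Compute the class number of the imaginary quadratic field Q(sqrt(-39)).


K = Q(sqrt(-39)). d mod 4 = 1, so D = disc(K) = d = -39
h(K) equals the number of primitive reduced positive-definite forms (a, b, c) = a*x^2 + b*x*y + c*y^2 with b^2 - 4ac = D,
where reduced means |b| <= a <= c, with b >= 0 whenever |b| = a or a = c, and primitive means gcd(a, b, c) = 1.
Reduced forces 3a^2 <= |D| = 39, so 1 <= a <= 3; b must have the parity of D, and c = (b^2 - D)/(4a) must be an integer >= a.
Enumerate a = 1..3, b in [-a, a]:
  a=1: (1, 1, 10)  [1]
  a=2: (2, -1, 5), (2, 1, 5)  [2]
  a=3: (3, 3, 4)  [1]
Total reduced forms: 1 + 2 + 1 = 4
h = 4

4


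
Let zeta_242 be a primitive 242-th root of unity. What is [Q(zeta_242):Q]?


The degree equals Euler's totient phi(242).
242 = 2 * 11^2
phi(242) = 110

110


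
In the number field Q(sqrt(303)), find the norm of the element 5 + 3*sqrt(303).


N(a + b*sqrt(d)) = a^2 - d*b^2
= (5)^2 - (303)*(3)^2
= 25 - 2727
= -2702

-2702


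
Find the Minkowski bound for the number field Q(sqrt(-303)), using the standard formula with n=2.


d = -303, d mod 4 = 1, so disc(K) = d = -303; |disc(K)| = 303
Imaginary quadratic field, so n = 2, s = r2 = 1, r1 = 0
M = (n!/n^n) * (4/pi)^s * sqrt(|disc(K)|) = (2!/2^2) * (4/pi)^1 * sqrt(303)
= 0.5 * 1.273240 * 17.406895
= 11.0816

11.0816


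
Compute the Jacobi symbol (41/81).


Compute (41/81) via quadratic reciprocity:
  reciprocity: (41/81) -> +(81/41)
  reduce: (40/41)
  pull out 2: (2/41) = +1  (since 41 mod 8 = 1)
  pull out 2: (2/41) = +1  (since 41 mod 8 = 1)
  pull out 2: (2/41) = +1  (since 41 mod 8 = 1)
  reciprocity: (5/41) -> +(41/5)
  reduce: (1/5)
  (1/5) = 1
Product of signs = 1

1


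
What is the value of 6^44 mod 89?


p = 89 is prime and the exponent is (p-1)/2 = 44, so by Euler's criterion 6^44 = (6/89) = +1 or -1 mod 89.
Compute by square-and-multiply:
  44 = 32 + 8 + 4 (binary 101100)
  Repeated squaring mod 89: 6^1 = 6, 6^2 = 36, 6^4 = 50, 6^8 = 8, 6^16 = 64, 6^32 = 2
  6^44 = 6^32 * 6^8 * 6^4 = 2 * 8 * 50 mod 89
    2 * 8 = 16 = 16 mod 89
    16 * 50 = 800 = 88 mod 89
  6^44 = 88 mod 89
Result 88 = p - 1 = -1 mod 89: 6 is a quadratic non-residue mod 89. As a residue in [0, p-1] the value is 88.
6^44 mod 89 = 88

88


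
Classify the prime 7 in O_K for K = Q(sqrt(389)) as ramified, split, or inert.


K = Q(sqrt(389)). Since d mod 4 = 1, disc(K) = 389.
Check p | disc: 389 mod 7 = 4.
p does not divide disc. Compute Legendre symbol (d/p):
4^((7-1)/2) mod 7 = 1
(d/p) = 1, so p splits: (p) = P*P' with e=1, f=1, g=2.
Therefore p is split.

split


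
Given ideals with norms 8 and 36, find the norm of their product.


N(IJ) = N(I) * N(J)
= 8 * 36
= 288

288


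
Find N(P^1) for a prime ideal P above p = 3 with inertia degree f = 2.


N(P^a) = p^(a*f)
= 3^(1*2)
= 3^2
= 9

9


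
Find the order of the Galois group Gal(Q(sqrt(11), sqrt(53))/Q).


The 2 square roots of distinct primes are multiplicatively independent over Q,
so [K:Q] = 2^2 and Gal(K/Q) is isomorphic to (Z/2Z)^2.
|Gal| = 2^2 = 4

4


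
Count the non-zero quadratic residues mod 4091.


For prime p, the number of non-zero quadratic residues is (p-1)/2.
= (4091-1)/2
= 2045

2045


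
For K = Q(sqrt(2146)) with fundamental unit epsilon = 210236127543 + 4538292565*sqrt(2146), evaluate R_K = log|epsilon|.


epsilon = 210236127543 + 4538292565*sqrt(2146)
= 4.2047e+11
R = ln(4.2047e+11)
= 26.7646

26.7646


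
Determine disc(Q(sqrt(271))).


For K = Q(sqrt(d)) with d squarefree: disc(K) = d if d = 1 mod 4, and disc(K) = 4d if d = 2 or 3 mod 4.
Here d = 271, and d mod 4 = 3.
d = 3 mod 4, not 1 (O_K = Z[sqrt(d)]), so disc(K) = 4d = 4 * (271) = 1084

1084


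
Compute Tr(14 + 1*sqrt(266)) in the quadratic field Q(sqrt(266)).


Tr(a + b*sqrt(d)) = (a + b*sqrt(d)) + (a - b*sqrt(d)) = 2a
= 2 * (14)
= 28

28


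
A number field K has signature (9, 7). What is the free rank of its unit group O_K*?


By Dirichlet's unit theorem:
rank = r1 + r2 - 1
= 9 + 7 - 1
= 15

15


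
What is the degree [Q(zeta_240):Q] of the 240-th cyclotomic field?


The degree equals Euler's totient phi(240).
240 = 2^4 * 3 * 5
phi(240) = 64

64


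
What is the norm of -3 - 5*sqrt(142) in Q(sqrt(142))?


N(a + b*sqrt(d)) = a^2 - d*b^2
= (-3)^2 - (142)*(-5)^2
= 9 - 3550
= -3541

-3541


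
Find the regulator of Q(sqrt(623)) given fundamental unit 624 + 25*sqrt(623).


epsilon = 624 + 25*sqrt(623)
= 1247.9992
R = ln(1247.9992)
= 7.1293

7.1293


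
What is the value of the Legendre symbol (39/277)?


p = 277 is prime, so compute (39/277) with the reciprocity algorithm (Jacobi-symbol steps: pull out 2s via (2/n), flip via reciprocity, reduce):
  reciprocity: (39/277) -> +(277/39)
  reduce: (4/39)
  pull out 2: (2/39) = +1  (since 39 mod 8 = 7)
  pull out 2: (2/39) = +1  (since 39 mod 8 = 7)
  (1/39) = 1
Product of signs = 1
(39/277) = 1

1


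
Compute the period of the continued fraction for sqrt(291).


Run the CF algorithm for sqrt(291).
a_0 = floor(sqrt(291)) = 17; set m_0=0, q_0=1.
Recurrence: m' = q*a - m,  q' = (d - m'^2)/q,  a' = floor((a_0 + m')/q').
  step 1: m=17, q=2, a=17
  step 2: m=17, q=1, a=34
a_2 = 2*a_0 = 34, so the period closes here.
sqrt(291) = [17; 17, 34]
Period length = 2

2


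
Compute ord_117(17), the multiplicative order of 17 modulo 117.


We want ord_117(17), the smallest k >= 1 with 17^k = 1 mod 117.
n = 117 = 3^2 * 13, phi(117) = 72; the order divides phi(n).
Divisors of 72: 1, 2, 3, 4, 6, 8, 9, 12, 18, 24, 36, 72
Repeated squaring mod 117: 17^1 = 17, 17^2 = 55, 17^4 = 100, 17^8 = 55, 17^16 = 100, 17^32 = 55, 17^64 = 100
Test divisors in increasing order:
  k=1: 17^1 = 17 mod 117
  k=2: 17^2 = 55 mod 117
  k=3: 17^3 = 55 * 17 = 116 mod 117
  k=4: 17^4 = 100 mod 117
  k=6: 17^6 = 100 * 55 = 1 mod 117  <- first divisor giving 1
Order = 6

6


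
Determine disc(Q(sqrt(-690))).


For K = Q(sqrt(d)) with d squarefree: disc(K) = d if d = 1 mod 4, and disc(K) = 4d if d = 2 or 3 mod 4.
Here d = -690, and d mod 4 = 2.
d = 2 mod 4, not 1 (O_K = Z[sqrt(d)]), so disc(K) = 4d = 4 * (-690) = -2760

-2760


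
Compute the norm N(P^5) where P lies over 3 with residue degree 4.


N(P^a) = p^(a*f)
= 3^(5*4)
= 3^20
= 3486784401

3486784401


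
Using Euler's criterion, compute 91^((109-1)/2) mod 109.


p = 109 is prime and the exponent is (p-1)/2 = 54, so by Euler's criterion 91^54 = (91/109) = +1 or -1 mod 109.
Compute by square-and-multiply:
  54 = 32 + 16 + 4 + 2 (binary 110110)
  Repeated squaring mod 109: 91^1 = 91, 91^2 = 106, 91^4 = 9, 91^8 = 81, 91^16 = 21, 91^32 = 5
  91^54 = 91^32 * 91^16 * 91^4 * 91^2 = 5 * 21 * 9 * 106 mod 109
    5 * 21 = 105 = 105 mod 109
    105 * 9 = 945 = 73 mod 109
    73 * 106 = 7738 = 108 mod 109
  91^54 = 108 mod 109
Result 108 = p - 1 = -1 mod 109: 91 is a quadratic non-residue mod 109. As a residue in [0, p-1] the value is 108.
91^54 mod 109 = 108

108


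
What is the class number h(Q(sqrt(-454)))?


K = Q(sqrt(-454)). d mod 4 = 2, so D = disc(K) = 4d = -1816
h(K) equals the number of primitive reduced positive-definite forms (a, b, c) = a*x^2 + b*x*y + c*y^2 with b^2 - 4ac = D,
where reduced means |b| <= a <= c, with b >= 0 whenever |b| = a or a = c, and primitive means gcd(a, b, c) = 1.
Reduced forces 3a^2 <= |D| = 1816, so 1 <= a <= 24; b must have the parity of D, and c = (b^2 - D)/(4a) must be an integer >= a.
Enumerate a = 1..24, b in [-a, a]:
  a=1: (1, 0, 454)  [1]
  a=2: (2, 0, 227)  [1]
  a=3..4: none
  a=5: (5, -2, 91), (5, 2, 91)  [2]
  a=6: none
  a=7: (7, -2, 65), (7, 2, 65)  [2]
  a=8..9: none
  a=10: (10, -8, 47), (10, 8, 47)  [2]
  a=11..12: none
  a=13: (13, -2, 35), (13, 2, 35)  [2]
  a=14: (14, -12, 35), (14, 12, 35)  [2]
  a=15..22: none
  a=23: (23, -22, 25), (23, 22, 25)  [2]
  a=24: none
Total reduced forms: 1 + 1 + 2 + 2 + 2 + 2 + 2 + 2 = 14
h = 14

14


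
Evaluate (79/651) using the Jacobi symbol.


Compute (79/651) via quadratic reciprocity:
  reciprocity: (79/651) -> -(651/79)
  reduce: (19/79)
  reciprocity: (19/79) -> -(79/19)
  reduce: (3/19)
  reciprocity: (3/19) -> -(19/3)
  reduce: (1/3)
  (1/3) = 1
Product of signs = -1

-1


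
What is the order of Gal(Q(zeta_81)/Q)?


|Gal(Q(zeta_81)/Q)| = phi(81)
= 54

54


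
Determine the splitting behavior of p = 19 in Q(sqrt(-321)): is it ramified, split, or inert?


K = Q(sqrt(-321)). Since d mod 4 = 3, disc(K) = -1284.
Check p | disc: -1284 mod 19 = 8.
p does not divide disc. Compute Legendre symbol (d/p):
2^((19-1)/2) mod 19 = -1
(d/p) = -1, so p is inert: (p) stays prime with e=1, f=2, g=1.
Therefore p is inert.

inert


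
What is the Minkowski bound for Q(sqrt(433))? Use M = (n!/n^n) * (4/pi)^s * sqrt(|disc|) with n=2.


d = 433, d mod 4 = 1, so disc(K) = d = 433; |disc(K)| = 433
Real quadratic field, so n = 2, s = r2 = 0, r1 = 2
M = (n!/n^n) * (4/pi)^s * sqrt(|disc(K)|) = (2!/2^2) * (4/pi)^0 * sqrt(433)
= 0.5 * 1.000000 * 20.808652
= 10.4043

10.4043


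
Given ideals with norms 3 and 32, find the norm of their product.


N(IJ) = N(I) * N(J)
= 3 * 32
= 96

96


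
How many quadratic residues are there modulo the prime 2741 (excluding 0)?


For prime p, the number of non-zero quadratic residues is (p-1)/2.
= (2741-1)/2
= 1370

1370


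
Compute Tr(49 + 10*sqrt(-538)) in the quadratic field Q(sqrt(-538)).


Tr(a + b*sqrt(d)) = (a + b*sqrt(d)) + (a - b*sqrt(d)) = 2a
= 2 * (49)
= 98

98


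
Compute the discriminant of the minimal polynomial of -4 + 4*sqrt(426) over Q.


The element -4 + 4*sqrt(426) has minimal polynomial:
x^2 + 8*x - 6800
Discriminant = (8)^2 - 4*(-6800)
= 64 + 27200
= 27264

27264
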